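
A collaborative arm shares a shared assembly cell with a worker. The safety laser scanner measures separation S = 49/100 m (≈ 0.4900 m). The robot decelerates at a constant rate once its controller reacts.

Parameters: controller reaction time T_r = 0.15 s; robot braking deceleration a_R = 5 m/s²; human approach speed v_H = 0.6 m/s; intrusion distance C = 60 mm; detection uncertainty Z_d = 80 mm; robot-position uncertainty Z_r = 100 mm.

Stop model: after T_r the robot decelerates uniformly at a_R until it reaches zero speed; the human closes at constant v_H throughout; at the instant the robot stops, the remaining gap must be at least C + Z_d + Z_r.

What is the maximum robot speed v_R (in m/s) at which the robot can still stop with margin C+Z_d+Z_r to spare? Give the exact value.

v_R_max = 1/2 m/s = 0.5000 m/s

quadratic (1/10)·v² + (27/100)·v + (-4/25) = 0
  disc = (27/100)² − 4·(1/10)·(-4/25) = 1369/10000 ; √disc = 37/100
  v_R = (−(27/100) + 37/100) / (2·(1/10)) = 1/2 m/s
check:
stop time T_s = (1/2)/5 = 0.1000 s
reaction-phase robot travel = 0.5000·0.1500 = 0.0750 m
robot covers 0.5000·0.1000 − ½·5.0000·0.1000² = 0.0250 m while stopping
human over T_r+T_s: 0.6000·(0.1500+0.1000) = 0.1500 m
C+Z_d+Z_r = 0.0600+0.0800+0.1000 = 0.2400 m
sum ≈ 0.0750+0.0250+0.1500+0.2400 ≈ 0.4900 m = S ✓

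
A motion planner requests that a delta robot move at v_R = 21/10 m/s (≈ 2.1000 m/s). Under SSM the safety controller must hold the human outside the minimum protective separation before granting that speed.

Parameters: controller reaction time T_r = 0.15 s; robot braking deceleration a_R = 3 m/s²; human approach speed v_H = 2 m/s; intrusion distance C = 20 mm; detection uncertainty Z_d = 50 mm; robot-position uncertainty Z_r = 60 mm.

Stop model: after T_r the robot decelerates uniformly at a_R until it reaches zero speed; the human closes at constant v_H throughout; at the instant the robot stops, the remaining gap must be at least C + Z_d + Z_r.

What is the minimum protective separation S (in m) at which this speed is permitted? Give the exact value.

S_min = 72/25 m = 2.8800 m

braking lasts T_s = (21/10)/3 = 0.7000 s
reaction-phase robot travel = 2.1000·0.1500 = 0.3150 m
braking distance = 2.1000²/(2·3.0000) = 0.7350 m
human over T_r+T_s: 2.0000·(0.1500+0.7000) = 1.7000 m
C+Z_d+Z_r = 0.0200+0.0500+0.0600 = 0.1300 m
S_min ≈ 0.3150+0.7350+1.7000+0.1300  ⇒  S_min = 72/25 m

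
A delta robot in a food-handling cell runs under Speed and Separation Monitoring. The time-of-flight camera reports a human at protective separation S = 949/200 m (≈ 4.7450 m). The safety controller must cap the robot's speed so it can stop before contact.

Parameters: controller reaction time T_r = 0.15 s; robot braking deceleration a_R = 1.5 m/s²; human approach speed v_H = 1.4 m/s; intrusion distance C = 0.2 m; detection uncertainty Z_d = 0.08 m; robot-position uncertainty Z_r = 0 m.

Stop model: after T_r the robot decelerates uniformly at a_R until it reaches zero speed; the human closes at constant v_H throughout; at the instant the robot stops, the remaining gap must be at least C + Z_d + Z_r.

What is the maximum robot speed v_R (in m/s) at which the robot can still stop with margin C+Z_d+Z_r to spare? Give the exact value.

at the boundary: (1/3)·v² + (13/12)·v + (-851/200) = 0
  disc = (13/12)² − 4·(1/3)·(-851/200) = 24649/3600 ; √disc = 157/60
  v_R = (−(13/12) + 157/60) / (2·(1/3)) = 23/10 m/s
check:
T_s = v_R/a_R = (23/10)/(3/2) = 1.5333 s
robot in T_r: 2.3000·0.1500 = 0.3450 m
robot under decel: 2.3000²/(2·1.5000) = 1.7633 m
human closes 1.4000·1.6833 = 2.3567 m
C+Z_d+Z_r = 0.2000+0.0800+0.0000 = 0.2800 m
sum ≈ 0.3450+1.7633+2.3567+0.2800 ≈ 4.7450 m = S ✓

v_R_max = 23/10 m/s = 2.3000 m/s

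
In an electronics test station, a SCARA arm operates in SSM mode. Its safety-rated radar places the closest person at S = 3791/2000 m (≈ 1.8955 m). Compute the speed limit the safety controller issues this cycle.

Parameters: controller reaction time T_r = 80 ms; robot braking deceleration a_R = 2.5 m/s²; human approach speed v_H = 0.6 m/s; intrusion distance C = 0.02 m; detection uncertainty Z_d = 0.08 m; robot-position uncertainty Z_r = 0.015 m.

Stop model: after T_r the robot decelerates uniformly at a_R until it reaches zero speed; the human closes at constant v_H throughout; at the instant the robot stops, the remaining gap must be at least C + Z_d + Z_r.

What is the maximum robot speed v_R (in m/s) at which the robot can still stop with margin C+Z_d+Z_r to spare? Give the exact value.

collect terms ⇒ (1/5)·v_R² + (8/25)·v_R + (-693/400) = 0
  disc = (8/25)² − 4·(1/5)·(-693/400) = 3721/2500 ; √disc = 61/50
  v_R = (−(8/25) + 61/50) / (2·(1/5)) = 9/4 m/s
check:
braking lasts T_s = (9/4)/(5/2) = 0.9000 s
robot covers v_R·T_r = 2.2500·0.0800 = 0.1800 m before braking
robot under decel: 2.2500²/(2·2.5000) = 1.0125 m
person approaches 0.6000·(0.0800+0.9000) = 0.5880 m
C+Z_d+Z_r = 0.0200+0.0800+0.0150 = 0.1150 m
sum ≈ 0.1800+1.0125+0.5880+0.1150 ≈ 1.8955 m = S ✓

v_R_max = 9/4 m/s = 2.2500 m/s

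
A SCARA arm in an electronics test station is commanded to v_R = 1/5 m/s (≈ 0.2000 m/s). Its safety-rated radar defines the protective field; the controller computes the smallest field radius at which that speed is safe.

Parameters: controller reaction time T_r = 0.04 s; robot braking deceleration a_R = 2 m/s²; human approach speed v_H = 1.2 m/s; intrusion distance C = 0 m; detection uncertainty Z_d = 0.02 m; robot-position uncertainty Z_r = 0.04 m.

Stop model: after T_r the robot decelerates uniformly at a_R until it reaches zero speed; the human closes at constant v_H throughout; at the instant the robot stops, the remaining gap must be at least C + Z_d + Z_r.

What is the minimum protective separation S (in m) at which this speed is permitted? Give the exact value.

T_s = v_R/a_R = (1/5)/2 = 0.1000 s
robot in T_r: 0.2000·0.0400 = 0.0080 m
braking distance = 0.2000²/(2·2.0000) = 0.0100 m
human over T_r+T_s: 1.2000·(0.0400+0.1000) = 0.1680 m
residual clearance needed = 0.0000+0.0200+0.0400 = 0.0600 m
S_min ≈ 0.0080+0.0100+0.1680+0.0600  ⇒  S_min = 123/500 m

S_min = 123/500 m = 0.2460 m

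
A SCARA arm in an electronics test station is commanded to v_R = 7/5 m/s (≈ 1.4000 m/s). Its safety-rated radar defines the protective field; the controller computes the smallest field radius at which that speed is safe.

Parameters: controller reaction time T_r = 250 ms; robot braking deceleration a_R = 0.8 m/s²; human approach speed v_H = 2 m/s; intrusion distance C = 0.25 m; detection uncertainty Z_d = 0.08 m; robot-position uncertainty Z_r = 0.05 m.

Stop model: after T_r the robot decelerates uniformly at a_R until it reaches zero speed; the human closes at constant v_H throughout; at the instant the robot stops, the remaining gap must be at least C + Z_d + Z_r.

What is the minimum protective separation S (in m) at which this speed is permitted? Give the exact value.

braking lasts T_s = (7/5)/(4/5) = 1.7500 s
reaction-phase robot travel = 1.4000·0.2500 = 0.3500 m
braking distance = 1.4000²/(2·0.8000) = 1.2250 m
person approaches 2.0000·(0.2500+1.7500) = 4.0000 m
C+Z_d+Z_r = 0.2500+0.0800+0.0500 = 0.3800 m
S_min ≈ 0.3500+1.2250+4.0000+0.3800  ⇒  S_min = 1191/200 m

S_min = 1191/200 m = 5.9550 m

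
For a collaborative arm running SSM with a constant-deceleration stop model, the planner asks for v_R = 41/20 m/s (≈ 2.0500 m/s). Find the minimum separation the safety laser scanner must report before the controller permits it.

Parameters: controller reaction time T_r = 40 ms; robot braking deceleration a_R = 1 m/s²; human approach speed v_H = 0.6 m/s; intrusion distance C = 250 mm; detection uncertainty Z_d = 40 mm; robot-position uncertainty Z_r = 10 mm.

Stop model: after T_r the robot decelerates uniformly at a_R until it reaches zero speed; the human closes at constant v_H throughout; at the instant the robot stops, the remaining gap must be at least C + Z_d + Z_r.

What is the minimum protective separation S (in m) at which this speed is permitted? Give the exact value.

stop time T_s = (41/20)/1 = 2.0500 s
robot in T_r: 2.0500·0.0400 = 0.0820 m
robot covers 2.0500·2.0500 − ½·1.0000·2.0500² = 2.1012 m while stopping
human closes 0.6000·2.0900 = 1.2540 m
residual clearance needed = 0.2500+0.0400+0.0100 = 0.3000 m
S_min ≈ 0.0820+2.1012+1.2540+0.3000  ⇒  S_min = 14949/4000 m

S_min = 14949/4000 m = 3.7372 m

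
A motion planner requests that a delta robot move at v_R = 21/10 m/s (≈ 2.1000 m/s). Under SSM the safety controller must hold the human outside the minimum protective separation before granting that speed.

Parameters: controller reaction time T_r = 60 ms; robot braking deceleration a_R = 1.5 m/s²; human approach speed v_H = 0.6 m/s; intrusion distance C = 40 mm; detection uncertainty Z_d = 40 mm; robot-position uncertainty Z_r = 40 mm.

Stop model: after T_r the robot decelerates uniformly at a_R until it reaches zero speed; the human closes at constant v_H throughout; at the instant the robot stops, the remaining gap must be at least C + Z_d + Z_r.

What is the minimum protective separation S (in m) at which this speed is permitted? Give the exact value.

braking lasts T_s = (21/10)/(3/2) = 1.4000 s
robot in T_r: 2.1000·0.0600 = 0.1260 m
braking distance = 2.1000²/(2·1.5000) = 1.4700 m
human over T_r+T_s: 0.6000·(0.0600+1.4000) = 0.8760 m
margins: 0.0400+0.0400+0.0400 = 0.1200 m
S_min ≈ 0.1260+1.4700+0.8760+0.1200  ⇒  S_min = 324/125 m

S_min = 324/125 m = 2.5920 m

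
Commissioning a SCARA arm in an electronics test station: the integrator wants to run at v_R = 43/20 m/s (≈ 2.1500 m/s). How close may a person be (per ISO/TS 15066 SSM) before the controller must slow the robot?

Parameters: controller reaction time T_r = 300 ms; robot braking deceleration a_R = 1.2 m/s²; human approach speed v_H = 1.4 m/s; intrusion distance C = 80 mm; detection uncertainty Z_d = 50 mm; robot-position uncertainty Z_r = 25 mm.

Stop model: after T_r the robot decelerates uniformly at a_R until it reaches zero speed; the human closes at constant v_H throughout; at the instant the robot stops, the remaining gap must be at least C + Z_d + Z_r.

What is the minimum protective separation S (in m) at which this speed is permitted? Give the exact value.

S_min = 9047/1600 m = 5.6544 m

stop time T_s = (43/20)/(6/5) = 1.7917 s
robot in T_r: 2.1500·0.3000 = 0.6450 m
robot covers 2.1500·1.7917 − ½·1.2000·1.7917² = 1.9260 m while stopping
person approaches 1.4000·(0.3000+1.7917) = 2.9283 m
C+Z_d+Z_r = 0.0800+0.0500+0.0250 = 0.1550 m
S_min ≈ 0.6450+1.9260+2.9283+0.1550  ⇒  S_min = 9047/1600 m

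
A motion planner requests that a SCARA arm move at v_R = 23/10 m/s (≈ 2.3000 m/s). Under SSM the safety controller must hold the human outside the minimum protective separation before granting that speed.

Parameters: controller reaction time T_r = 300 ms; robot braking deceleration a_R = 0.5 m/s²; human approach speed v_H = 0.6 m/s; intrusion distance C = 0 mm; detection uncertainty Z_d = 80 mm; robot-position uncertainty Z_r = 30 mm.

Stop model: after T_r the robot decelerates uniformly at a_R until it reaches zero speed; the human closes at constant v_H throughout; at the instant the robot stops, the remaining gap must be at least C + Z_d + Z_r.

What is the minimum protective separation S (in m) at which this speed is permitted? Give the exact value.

S_min = 903/100 m = 9.0300 m

braking lasts T_s = (23/10)/(1/2) = 4.6000 s
robot covers v_R·T_r = 2.3000·0.3000 = 0.6900 m before braking
robot under decel: 2.3000²/(2·0.5000) = 5.2900 m
human over T_r+T_s: 0.6000·(0.3000+4.6000) = 2.9400 m
C+Z_d+Z_r = 0.0000+0.0800+0.0300 = 0.1100 m
S_min ≈ 0.6900+5.2900+2.9400+0.1100  ⇒  S_min = 903/100 m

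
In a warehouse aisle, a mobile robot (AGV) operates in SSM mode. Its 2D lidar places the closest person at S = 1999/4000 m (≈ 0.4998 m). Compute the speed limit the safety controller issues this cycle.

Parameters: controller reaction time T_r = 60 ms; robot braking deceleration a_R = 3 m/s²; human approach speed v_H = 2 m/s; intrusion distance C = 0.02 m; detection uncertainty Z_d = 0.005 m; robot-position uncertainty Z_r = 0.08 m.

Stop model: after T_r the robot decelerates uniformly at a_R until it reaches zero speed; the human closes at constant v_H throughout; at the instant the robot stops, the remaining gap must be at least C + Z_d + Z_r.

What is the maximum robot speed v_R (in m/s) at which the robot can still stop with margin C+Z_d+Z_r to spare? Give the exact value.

v_R_max = 7/20 m/s = 0.3500 m/s

collect terms ⇒ (1/6)·v_R² + (109/150)·v_R + (-1099/4000) = 0
  disc = (109/150)² − 4·(1/6)·(-1099/4000) = 64009/90000 ; √disc = 253/300
  v_R = (−(109/150) + 253/300) / (2·(1/6)) = 7/20 m/s
check:
T_s = v_R/a_R = (7/20)/3 = 0.1167 s
robot in T_r: 0.3500·0.0600 = 0.0210 m
braking distance = 0.3500²/(2·3.0000) = 0.0204 m
human closes 2.0000·0.1767 = 0.3533 m
residual clearance needed = 0.0200+0.0050+0.0800 = 0.1050 m
sum ≈ 0.0210+0.0204+0.3533+0.1050 ≈ 0.4998 m = S ✓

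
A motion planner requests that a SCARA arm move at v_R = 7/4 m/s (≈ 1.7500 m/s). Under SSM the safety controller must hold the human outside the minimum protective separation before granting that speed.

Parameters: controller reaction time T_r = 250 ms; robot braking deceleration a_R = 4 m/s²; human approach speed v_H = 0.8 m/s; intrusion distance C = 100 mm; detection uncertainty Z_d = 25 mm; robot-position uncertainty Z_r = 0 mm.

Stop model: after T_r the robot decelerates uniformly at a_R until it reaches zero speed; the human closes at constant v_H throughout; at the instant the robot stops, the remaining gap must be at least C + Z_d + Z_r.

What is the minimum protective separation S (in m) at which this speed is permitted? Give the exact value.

S_min = 957/640 m = 1.4953 m

T_s = v_R/a_R = (7/4)/4 = 0.4375 s
reaction-phase robot travel = 1.7500·0.2500 = 0.4375 m
robot covers 1.7500·0.4375 − ½·4.0000·0.4375² = 0.3828 m while stopping
person approaches 0.8000·(0.2500+0.4375) = 0.5500 m
margins: 0.1000+0.0250+0.0000 = 0.1250 m
S_min ≈ 0.4375+0.3828+0.5500+0.1250  ⇒  S_min = 957/640 m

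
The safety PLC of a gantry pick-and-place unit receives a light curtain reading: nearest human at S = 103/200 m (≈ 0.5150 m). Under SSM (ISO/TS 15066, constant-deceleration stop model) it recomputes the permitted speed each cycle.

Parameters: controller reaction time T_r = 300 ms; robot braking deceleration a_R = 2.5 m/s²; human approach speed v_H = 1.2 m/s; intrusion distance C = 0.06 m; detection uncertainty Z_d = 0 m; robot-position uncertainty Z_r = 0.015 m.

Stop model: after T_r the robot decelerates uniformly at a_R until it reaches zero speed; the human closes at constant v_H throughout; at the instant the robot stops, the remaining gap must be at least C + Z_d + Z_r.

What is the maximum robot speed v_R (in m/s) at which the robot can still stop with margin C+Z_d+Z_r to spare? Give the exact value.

collect terms ⇒ (1/5)·v_R² + (39/50)·v_R + (-2/25) = 0
  disc = (39/50)² − 4·(1/5)·(-2/25) = 1681/2500 ; √disc = 41/50
  v_R = (−(39/50) + 41/50) / (2·(1/5)) = 1/10 m/s
check:
T_s = v_R/a_R = (1/10)/(5/2) = 0.0400 s
robot in T_r: 0.1000·0.3000 = 0.0300 m
robot under decel: 0.1000²/(2·2.5000) = 0.0020 m
human closes 1.2000·0.3400 = 0.4080 m
margins: 0.0600+0.0000+0.0150 = 0.0750 m
sum ≈ 0.0300+0.0020+0.4080+0.0750 ≈ 0.5150 m = S ✓

v_R_max = 1/10 m/s = 0.1000 m/s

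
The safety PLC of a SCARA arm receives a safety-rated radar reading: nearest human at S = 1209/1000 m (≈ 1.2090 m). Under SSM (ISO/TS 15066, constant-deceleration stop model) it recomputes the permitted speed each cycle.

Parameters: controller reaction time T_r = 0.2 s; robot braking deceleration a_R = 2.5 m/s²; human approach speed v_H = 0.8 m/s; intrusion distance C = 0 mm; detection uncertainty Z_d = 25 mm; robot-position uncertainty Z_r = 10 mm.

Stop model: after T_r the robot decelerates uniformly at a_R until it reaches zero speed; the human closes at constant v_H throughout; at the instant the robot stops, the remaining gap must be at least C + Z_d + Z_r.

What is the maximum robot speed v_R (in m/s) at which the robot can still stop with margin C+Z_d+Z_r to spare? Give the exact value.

v_R_max = 13/10 m/s = 1.3000 m/s

quadratic (1/5)·v² + (13/25)·v + (-507/500) = 0
  disc = (13/25)² − 4·(1/5)·(-507/500) = 676/625 ; √disc = 26/25
  v_R = (−(13/25) + 26/25) / (2·(1/5)) = 13/10 m/s
check:
braking lasts T_s = (13/10)/(5/2) = 0.5200 s
robot in T_r: 1.3000·0.2000 = 0.2600 m
braking distance = 1.3000²/(2·2.5000) = 0.3380 m
human closes 0.8000·0.7200 = 0.5760 m
C+Z_d+Z_r = 0.0000+0.0250+0.0100 = 0.0350 m
sum ≈ 0.2600+0.3380+0.5760+0.0350 ≈ 1.2090 m = S ✓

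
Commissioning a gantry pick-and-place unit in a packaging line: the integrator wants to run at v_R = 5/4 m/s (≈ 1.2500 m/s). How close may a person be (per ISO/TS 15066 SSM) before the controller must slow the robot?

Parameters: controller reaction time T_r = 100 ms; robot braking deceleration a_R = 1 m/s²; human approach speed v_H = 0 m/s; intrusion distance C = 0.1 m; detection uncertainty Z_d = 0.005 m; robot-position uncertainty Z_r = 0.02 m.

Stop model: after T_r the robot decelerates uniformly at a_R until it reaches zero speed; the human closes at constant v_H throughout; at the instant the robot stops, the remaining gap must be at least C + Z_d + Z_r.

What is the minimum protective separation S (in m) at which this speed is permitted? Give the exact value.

S_min = 33/32 m = 1.0312 m

stop time T_s = (5/4)/1 = 1.2500 s
reaction-phase robot travel = 1.2500·0.1000 = 0.1250 m
robot under decel: 1.2500²/(2·1.0000) = 0.7812 m
person approaches 0.0000·(0.1000+1.2500) = 0.0000 m
C+Z_d+Z_r = 0.1000+0.0050+0.0200 = 0.1250 m
S_min ≈ 0.1250+0.7812+0.0000+0.1250  ⇒  S_min = 33/32 m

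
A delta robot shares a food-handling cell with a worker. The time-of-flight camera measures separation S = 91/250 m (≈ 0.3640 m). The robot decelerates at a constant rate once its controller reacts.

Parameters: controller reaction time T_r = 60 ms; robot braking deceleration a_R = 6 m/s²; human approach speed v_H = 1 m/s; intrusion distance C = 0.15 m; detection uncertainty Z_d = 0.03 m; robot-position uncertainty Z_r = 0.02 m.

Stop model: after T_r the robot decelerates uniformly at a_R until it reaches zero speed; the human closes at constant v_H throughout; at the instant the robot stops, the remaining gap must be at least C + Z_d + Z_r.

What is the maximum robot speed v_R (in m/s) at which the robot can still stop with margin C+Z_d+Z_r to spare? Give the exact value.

v_R_max = 2/5 m/s = 0.4000 m/s

quadratic (1/12)·v² + (17/75)·v + (-13/125) = 0
  disc = (17/75)² − 4·(1/12)·(-13/125) = 484/5625 ; √disc = 22/75
  v_R = (−(17/75) + 22/75) / (2·(1/12)) = 2/5 m/s
check:
stop time T_s = (2/5)/6 = 0.0667 s
robot in T_r: 0.4000·0.0600 = 0.0240 m
braking distance = 0.4000²/(2·6.0000) = 0.0133 m
human over T_r+T_s: 1.0000·(0.0600+0.0667) = 0.1267 m
residual clearance needed = 0.1500+0.0300+0.0200 = 0.2000 m
sum ≈ 0.0240+0.0133+0.1267+0.2000 ≈ 0.3640 m = S ✓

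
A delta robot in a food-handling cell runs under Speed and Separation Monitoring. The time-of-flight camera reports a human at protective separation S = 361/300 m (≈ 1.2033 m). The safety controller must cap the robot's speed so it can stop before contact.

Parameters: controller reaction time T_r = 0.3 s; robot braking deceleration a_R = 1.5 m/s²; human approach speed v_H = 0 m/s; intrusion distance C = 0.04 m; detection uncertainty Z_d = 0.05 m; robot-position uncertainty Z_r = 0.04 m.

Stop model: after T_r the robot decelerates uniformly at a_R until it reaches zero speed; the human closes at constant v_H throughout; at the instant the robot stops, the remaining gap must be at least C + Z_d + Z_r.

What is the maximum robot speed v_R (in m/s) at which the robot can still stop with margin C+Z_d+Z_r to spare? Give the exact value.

at the boundary: (1/3)·v² + (3/10)·v + (-161/150) = 0
  disc = (3/10)² − 4·(1/3)·(-161/150) = 1369/900 ; √disc = 37/30
  v_R = (−(3/10) + 37/30) / (2·(1/3)) = 7/5 m/s
check:
T_s = v_R/a_R = (7/5)/(3/2) = 0.9333 s
robot covers v_R·T_r = 1.4000·0.3000 = 0.4200 m before braking
robot covers 1.4000·0.9333 − ½·1.5000·0.9333² = 0.6533 m while stopping
human closes 0.0000·1.2333 = 0.0000 m
residual clearance needed = 0.0400+0.0500+0.0400 = 0.1300 m
sum ≈ 0.4200+0.6533+0.0000+0.1300 ≈ 1.2033 m = S ✓

v_R_max = 7/5 m/s = 1.4000 m/s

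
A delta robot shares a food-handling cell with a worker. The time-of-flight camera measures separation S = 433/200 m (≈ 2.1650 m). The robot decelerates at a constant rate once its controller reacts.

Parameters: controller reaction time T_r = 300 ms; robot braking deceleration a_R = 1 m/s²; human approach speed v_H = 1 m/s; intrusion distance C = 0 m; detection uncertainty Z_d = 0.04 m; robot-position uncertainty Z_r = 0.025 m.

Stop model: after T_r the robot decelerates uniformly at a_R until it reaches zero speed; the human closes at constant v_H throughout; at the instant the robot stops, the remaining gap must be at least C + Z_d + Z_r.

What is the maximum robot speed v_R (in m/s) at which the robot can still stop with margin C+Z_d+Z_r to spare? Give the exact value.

quadratic (1/2)·v² + (13/10)·v + (-9/5) = 0
  disc = (13/10)² − 4·(1/2)·(-9/5) = 529/100 ; √disc = 23/10
  v_R = (−(13/10) + 23/10) / (2·(1/2)) = 1 m/s
check:
stop time T_s = 1/1 = 1.0000 s
reaction-phase robot travel = 1.0000·0.3000 = 0.3000 m
robot covers 1.0000·1.0000 − ½·1.0000·1.0000² = 0.5000 m while stopping
human over T_r+T_s: 1.0000·(0.3000+1.0000) = 1.3000 m
margins: 0.0000+0.0400+0.0250 = 0.0650 m
sum ≈ 0.3000+0.5000+1.3000+0.0650 ≈ 2.1650 m = S ✓

v_R_max = 1 m/s = 1.0000 m/s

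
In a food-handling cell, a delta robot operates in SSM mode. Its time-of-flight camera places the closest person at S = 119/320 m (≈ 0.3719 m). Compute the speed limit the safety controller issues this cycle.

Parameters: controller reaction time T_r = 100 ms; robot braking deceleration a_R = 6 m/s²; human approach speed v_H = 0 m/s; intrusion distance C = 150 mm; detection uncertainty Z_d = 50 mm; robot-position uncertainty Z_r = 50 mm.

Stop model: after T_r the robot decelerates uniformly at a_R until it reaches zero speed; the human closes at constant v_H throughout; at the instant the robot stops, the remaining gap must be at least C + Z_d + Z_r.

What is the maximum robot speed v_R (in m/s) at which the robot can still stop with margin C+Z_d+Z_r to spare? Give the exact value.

collect terms ⇒ (1/12)·v_R² + (1/10)·v_R + (-39/320) = 0
  disc = (1/10)² − 4·(1/12)·(-39/320) = 81/1600 ; √disc = 9/40
  v_R = (−(1/10) + 9/40) / (2·(1/12)) = 3/4 m/s
check:
T_s = v_R/a_R = (3/4)/6 = 0.1250 s
robot in T_r: 0.7500·0.1000 = 0.0750 m
braking distance = 0.7500²/(2·6.0000) = 0.0469 m
human closes 0.0000·0.2250 = 0.0000 m
margins: 0.1500+0.0500+0.0500 = 0.2500 m
sum ≈ 0.0750+0.0469+0.0000+0.2500 ≈ 0.3719 m = S ✓

v_R_max = 3/4 m/s = 0.7500 m/s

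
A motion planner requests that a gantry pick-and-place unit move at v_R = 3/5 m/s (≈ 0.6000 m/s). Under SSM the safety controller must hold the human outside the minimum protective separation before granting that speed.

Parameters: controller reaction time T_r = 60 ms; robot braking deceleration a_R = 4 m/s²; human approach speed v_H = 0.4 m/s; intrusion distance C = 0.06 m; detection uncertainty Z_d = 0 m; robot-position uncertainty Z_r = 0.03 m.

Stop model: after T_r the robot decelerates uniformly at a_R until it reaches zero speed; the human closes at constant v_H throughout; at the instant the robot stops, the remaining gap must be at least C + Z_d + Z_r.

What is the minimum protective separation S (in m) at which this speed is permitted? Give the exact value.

braking lasts T_s = (3/5)/4 = 0.1500 s
reaction-phase robot travel = 0.6000·0.0600 = 0.0360 m
braking distance = 0.6000²/(2·4.0000) = 0.0450 m
person approaches 0.4000·(0.0600+0.1500) = 0.0840 m
residual clearance needed = 0.0600+0.0000+0.0300 = 0.0900 m
S_min ≈ 0.0360+0.0450+0.0840+0.0900  ⇒  S_min = 51/200 m

S_min = 51/200 m = 0.2550 m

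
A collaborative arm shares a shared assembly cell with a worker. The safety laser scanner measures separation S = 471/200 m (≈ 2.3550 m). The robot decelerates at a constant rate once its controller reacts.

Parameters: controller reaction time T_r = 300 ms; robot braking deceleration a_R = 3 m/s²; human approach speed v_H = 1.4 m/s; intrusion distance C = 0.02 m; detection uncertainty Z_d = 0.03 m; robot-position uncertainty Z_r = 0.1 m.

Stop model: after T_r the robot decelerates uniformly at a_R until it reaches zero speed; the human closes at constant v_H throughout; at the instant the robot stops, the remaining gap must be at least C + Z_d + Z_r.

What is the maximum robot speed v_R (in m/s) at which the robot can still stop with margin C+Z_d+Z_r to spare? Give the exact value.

v_R_max = 17/10 m/s = 1.7000 m/s

quadratic (1/6)·v² + (23/30)·v + (-357/200) = 0
  disc = (23/30)² − 4·(1/6)·(-357/200) = 16/9 ; √disc = 4/3
  v_R = (−(23/30) + 4/3) / (2·(1/6)) = 17/10 m/s
check:
braking lasts T_s = (17/10)/3 = 0.5667 s
robot in T_r: 1.7000·0.3000 = 0.5100 m
robot covers 1.7000·0.5667 − ½·3.0000·0.5667² = 0.4817 m while stopping
human closes 1.4000·0.8667 = 1.2133 m
margins: 0.0200+0.0300+0.1000 = 0.1500 m
sum ≈ 0.5100+0.4817+1.2133+0.1500 ≈ 2.3550 m = S ✓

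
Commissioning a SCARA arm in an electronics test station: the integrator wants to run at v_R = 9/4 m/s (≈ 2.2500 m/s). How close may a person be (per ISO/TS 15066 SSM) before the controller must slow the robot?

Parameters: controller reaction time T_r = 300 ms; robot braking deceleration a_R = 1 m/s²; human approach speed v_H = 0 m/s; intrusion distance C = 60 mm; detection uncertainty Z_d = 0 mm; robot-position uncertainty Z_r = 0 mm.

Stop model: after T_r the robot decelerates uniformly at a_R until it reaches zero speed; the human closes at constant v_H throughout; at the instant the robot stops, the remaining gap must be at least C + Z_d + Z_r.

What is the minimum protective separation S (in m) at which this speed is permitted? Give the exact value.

stop time T_s = (9/4)/1 = 2.2500 s
reaction-phase robot travel = 2.2500·0.3000 = 0.6750 m
robot under decel: 2.2500²/(2·1.0000) = 2.5312 m
human closes 0.0000·2.5500 = 0.0000 m
C+Z_d+Z_r = 0.0600+0.0000+0.0000 = 0.0600 m
S_min ≈ 0.6750+2.5312+0.0000+0.0600  ⇒  S_min = 2613/800 m

S_min = 2613/800 m = 3.2662 m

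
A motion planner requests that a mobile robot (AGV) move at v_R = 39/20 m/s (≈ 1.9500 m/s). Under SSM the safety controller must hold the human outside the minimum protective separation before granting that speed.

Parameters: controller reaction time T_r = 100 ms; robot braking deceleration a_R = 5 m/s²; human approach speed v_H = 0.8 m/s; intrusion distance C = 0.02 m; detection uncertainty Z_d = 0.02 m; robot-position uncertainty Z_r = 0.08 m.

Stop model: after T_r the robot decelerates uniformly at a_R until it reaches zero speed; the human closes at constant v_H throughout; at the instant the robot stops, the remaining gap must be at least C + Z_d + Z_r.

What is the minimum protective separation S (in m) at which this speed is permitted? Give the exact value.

T_s = v_R/a_R = (39/20)/5 = 0.3900 s
robot in T_r: 1.9500·0.1000 = 0.1950 m
robot under decel: 1.9500²/(2·5.0000) = 0.3802 m
human closes 0.8000·0.4900 = 0.3920 m
margins: 0.0200+0.0200+0.0800 = 0.1200 m
S_min ≈ 0.1950+0.3802+0.3920+0.1200  ⇒  S_min = 4349/4000 m

S_min = 4349/4000 m = 1.0873 m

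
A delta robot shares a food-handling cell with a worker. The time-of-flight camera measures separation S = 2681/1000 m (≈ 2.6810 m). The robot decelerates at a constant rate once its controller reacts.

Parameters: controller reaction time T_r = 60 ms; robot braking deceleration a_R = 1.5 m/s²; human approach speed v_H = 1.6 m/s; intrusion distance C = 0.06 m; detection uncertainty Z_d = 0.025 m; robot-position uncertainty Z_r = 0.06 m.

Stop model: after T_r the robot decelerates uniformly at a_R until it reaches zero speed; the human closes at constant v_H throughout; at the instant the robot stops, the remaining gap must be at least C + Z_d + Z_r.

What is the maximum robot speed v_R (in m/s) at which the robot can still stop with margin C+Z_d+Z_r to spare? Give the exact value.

quadratic (1/3)·v² + (169/150)·v + (-61/25) = 0
  disc = (169/150)² − 4·(1/3)·(-61/25) = 101761/22500 ; √disc = 319/150
  v_R = (−(169/150) + 319/150) / (2·(1/3)) = 3/2 m/s
check:
stop time T_s = (3/2)/(3/2) = 1.0000 s
robot covers v_R·T_r = 1.5000·0.0600 = 0.0900 m before braking
robot covers 1.5000·1.0000 − ½·1.5000·1.0000² = 0.7500 m while stopping
human over T_r+T_s: 1.6000·(0.0600+1.0000) = 1.6960 m
residual clearance needed = 0.0600+0.0250+0.0600 = 0.1450 m
sum ≈ 0.0900+0.7500+1.6960+0.1450 ≈ 2.6810 m = S ✓

v_R_max = 3/2 m/s = 1.5000 m/s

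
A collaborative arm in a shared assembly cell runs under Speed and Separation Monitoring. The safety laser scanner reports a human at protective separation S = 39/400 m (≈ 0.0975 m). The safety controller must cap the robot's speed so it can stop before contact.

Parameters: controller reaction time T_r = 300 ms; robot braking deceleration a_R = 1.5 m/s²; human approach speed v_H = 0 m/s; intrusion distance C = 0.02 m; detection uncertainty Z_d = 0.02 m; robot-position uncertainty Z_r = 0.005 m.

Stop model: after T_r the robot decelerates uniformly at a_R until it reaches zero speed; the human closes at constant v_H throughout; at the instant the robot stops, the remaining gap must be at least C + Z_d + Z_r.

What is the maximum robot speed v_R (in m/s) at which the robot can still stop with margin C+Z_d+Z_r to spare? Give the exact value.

at the boundary: (1/3)·v² + (3/10)·v + (-21/400) = 0
  disc = (3/10)² − 4·(1/3)·(-21/400) = 4/25 ; √disc = 2/5
  v_R = (−(3/10) + 2/5) / (2·(1/3)) = 3/20 m/s
check:
braking lasts T_s = (3/20)/(3/2) = 0.1000 s
robot in T_r: 0.1500·0.3000 = 0.0450 m
robot covers 0.1500·0.1000 − ½·1.5000·0.1000² = 0.0075 m while stopping
person approaches 0.0000·(0.3000+0.1000) = 0.0000 m
margins: 0.0200+0.0200+0.0050 = 0.0450 m
sum ≈ 0.0450+0.0075+0.0000+0.0450 ≈ 0.0975 m = S ✓

v_R_max = 3/20 m/s = 0.1500 m/s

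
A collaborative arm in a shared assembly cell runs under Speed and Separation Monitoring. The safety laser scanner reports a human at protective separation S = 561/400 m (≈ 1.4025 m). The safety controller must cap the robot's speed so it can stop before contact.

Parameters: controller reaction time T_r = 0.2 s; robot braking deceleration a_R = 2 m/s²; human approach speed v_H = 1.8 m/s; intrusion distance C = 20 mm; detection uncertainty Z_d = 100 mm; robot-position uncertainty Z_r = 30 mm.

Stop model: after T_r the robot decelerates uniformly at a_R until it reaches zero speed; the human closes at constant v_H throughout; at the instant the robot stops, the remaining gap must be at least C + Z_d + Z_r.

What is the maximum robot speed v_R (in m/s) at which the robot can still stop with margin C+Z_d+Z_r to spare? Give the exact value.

collect terms ⇒ (1/4)·v_R² + (11/10)·v_R + (-357/400) = 0
  disc = (11/10)² − 4·(1/4)·(-357/400) = 841/400 ; √disc = 29/20
  v_R = (−(11/10) + 29/20) / (2·(1/4)) = 7/10 m/s
check:
stop time T_s = (7/10)/2 = 0.3500 s
reaction-phase robot travel = 0.7000·0.2000 = 0.1400 m
robot covers 0.7000·0.3500 − ½·2.0000·0.3500² = 0.1225 m while stopping
person approaches 1.8000·(0.2000+0.3500) = 0.9900 m
margins: 0.0200+0.1000+0.0300 = 0.1500 m
sum ≈ 0.1400+0.1225+0.9900+0.1500 ≈ 1.4025 m = S ✓

v_R_max = 7/10 m/s = 0.7000 m/s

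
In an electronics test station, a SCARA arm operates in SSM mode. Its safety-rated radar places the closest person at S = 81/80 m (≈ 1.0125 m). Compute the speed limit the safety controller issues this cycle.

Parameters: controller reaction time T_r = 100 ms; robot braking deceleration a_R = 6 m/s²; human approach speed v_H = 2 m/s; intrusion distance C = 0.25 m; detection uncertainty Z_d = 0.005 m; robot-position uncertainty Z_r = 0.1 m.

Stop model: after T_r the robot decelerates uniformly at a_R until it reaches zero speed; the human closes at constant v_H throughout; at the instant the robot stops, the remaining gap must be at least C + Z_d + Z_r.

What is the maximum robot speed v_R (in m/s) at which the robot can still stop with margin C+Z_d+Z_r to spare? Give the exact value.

v_R_max = 9/10 m/s = 0.9000 m/s

quadratic (1/12)·v² + (13/30)·v + (-183/400) = 0
  disc = (13/30)² − 4·(1/12)·(-183/400) = 49/144 ; √disc = 7/12
  v_R = (−(13/30) + 7/12) / (2·(1/12)) = 9/10 m/s
check:
T_s = v_R/a_R = (9/10)/6 = 0.1500 s
robot in T_r: 0.9000·0.1000 = 0.0900 m
braking distance = 0.9000²/(2·6.0000) = 0.0675 m
person approaches 2.0000·(0.1000+0.1500) = 0.5000 m
C+Z_d+Z_r = 0.2500+0.0050+0.1000 = 0.3550 m
sum ≈ 0.0900+0.0675+0.5000+0.3550 ≈ 1.0125 m = S ✓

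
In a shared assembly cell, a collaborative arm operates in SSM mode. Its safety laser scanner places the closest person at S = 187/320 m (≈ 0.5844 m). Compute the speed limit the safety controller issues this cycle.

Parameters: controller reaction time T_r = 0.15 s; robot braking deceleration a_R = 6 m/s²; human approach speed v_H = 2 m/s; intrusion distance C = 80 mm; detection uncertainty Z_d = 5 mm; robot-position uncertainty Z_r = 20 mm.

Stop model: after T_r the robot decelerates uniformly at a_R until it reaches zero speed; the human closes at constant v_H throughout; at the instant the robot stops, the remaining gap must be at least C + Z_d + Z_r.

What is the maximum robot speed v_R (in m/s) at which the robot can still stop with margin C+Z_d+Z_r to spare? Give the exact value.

v_R_max = 7/20 m/s = 0.3500 m/s

quadratic (1/12)·v² + (29/60)·v + (-287/1600) = 0
  disc = (29/60)² − 4·(1/12)·(-287/1600) = 169/576 ; √disc = 13/24
  v_R = (−(29/60) + 13/24) / (2·(1/12)) = 7/20 m/s
check:
braking lasts T_s = (7/20)/6 = 0.0583 s
reaction-phase robot travel = 0.3500·0.1500 = 0.0525 m
robot under decel: 0.3500²/(2·6.0000) = 0.0102 m
human closes 2.0000·0.2083 = 0.4167 m
margins: 0.0800+0.0050+0.0200 = 0.1050 m
sum ≈ 0.0525+0.0102+0.4167+0.1050 ≈ 0.5844 m = S ✓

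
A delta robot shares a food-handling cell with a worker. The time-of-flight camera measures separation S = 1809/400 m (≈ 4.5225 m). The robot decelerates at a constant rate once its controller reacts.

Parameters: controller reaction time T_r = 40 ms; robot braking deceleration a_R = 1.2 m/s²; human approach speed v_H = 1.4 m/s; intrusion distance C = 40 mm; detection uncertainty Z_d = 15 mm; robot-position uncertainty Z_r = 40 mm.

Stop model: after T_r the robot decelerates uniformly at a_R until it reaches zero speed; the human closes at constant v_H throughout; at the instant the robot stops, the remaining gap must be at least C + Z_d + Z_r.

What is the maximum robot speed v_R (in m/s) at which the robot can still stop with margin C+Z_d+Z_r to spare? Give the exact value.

at the boundary: (5/12)·v² + (181/150)·v + (-8743/2000) = 0
  disc = (181/150)² − 4·(5/12)·(-8743/2000) = 786769/90000 ; √disc = 887/300
  v_R = (−(181/150) + 887/300) / (2·(5/12)) = 21/10 m/s
check:
T_s = v_R/a_R = (21/10)/(6/5) = 1.7500 s
reaction-phase robot travel = 2.1000·0.0400 = 0.0840 m
robot under decel: 2.1000²/(2·1.2000) = 1.8375 m
human over T_r+T_s: 1.4000·(0.0400+1.7500) = 2.5060 m
margins: 0.0400+0.0150+0.0400 = 0.0950 m
sum ≈ 0.0840+1.8375+2.5060+0.0950 ≈ 4.5225 m = S ✓

v_R_max = 21/10 m/s = 2.1000 m/s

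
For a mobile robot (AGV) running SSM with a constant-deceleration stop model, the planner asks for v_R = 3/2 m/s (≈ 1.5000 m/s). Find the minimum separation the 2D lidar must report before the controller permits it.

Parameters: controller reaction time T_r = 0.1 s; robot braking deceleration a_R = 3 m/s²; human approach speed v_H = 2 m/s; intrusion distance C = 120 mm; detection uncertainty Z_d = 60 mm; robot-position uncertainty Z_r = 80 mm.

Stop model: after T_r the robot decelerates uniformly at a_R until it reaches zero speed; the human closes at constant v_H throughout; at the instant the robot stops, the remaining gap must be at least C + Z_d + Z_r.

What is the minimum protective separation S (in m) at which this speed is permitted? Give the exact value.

stop time T_s = (3/2)/3 = 0.5000 s
robot covers v_R·T_r = 1.5000·0.1000 = 0.1500 m before braking
robot under decel: 1.5000²/(2·3.0000) = 0.3750 m
human closes 2.0000·0.6000 = 1.2000 m
margins: 0.1200+0.0600+0.0800 = 0.2600 m
S_min ≈ 0.1500+0.3750+1.2000+0.2600  ⇒  S_min = 397/200 m

S_min = 397/200 m = 1.9850 m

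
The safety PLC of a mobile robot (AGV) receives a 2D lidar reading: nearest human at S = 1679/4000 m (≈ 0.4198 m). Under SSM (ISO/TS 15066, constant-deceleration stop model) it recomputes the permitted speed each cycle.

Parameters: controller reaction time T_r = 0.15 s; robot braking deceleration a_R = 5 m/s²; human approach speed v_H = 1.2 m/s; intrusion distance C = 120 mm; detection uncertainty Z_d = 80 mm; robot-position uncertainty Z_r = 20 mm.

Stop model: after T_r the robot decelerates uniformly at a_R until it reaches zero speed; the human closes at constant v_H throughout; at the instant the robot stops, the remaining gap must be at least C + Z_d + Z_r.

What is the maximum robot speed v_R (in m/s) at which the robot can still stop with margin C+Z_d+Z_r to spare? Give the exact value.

quadratic (1/10)·v² + (39/100)·v + (-79/4000) = 0
  disc = (39/100)² − 4·(1/10)·(-79/4000) = 4/25 ; √disc = 2/5
  v_R = (−(39/100) + 2/5) / (2·(1/10)) = 1/20 m/s
check:
braking lasts T_s = (1/20)/5 = 0.0100 s
robot covers v_R·T_r = 0.0500·0.1500 = 0.0075 m before braking
robot under decel: 0.0500²/(2·5.0000) = 0.0003 m
person approaches 1.2000·(0.1500+0.0100) = 0.1920 m
C+Z_d+Z_r = 0.1200+0.0800+0.0200 = 0.2200 m
sum ≈ 0.0075+0.0003+0.1920+0.2200 ≈ 0.4198 m = S ✓

v_R_max = 1/20 m/s = 0.0500 m/s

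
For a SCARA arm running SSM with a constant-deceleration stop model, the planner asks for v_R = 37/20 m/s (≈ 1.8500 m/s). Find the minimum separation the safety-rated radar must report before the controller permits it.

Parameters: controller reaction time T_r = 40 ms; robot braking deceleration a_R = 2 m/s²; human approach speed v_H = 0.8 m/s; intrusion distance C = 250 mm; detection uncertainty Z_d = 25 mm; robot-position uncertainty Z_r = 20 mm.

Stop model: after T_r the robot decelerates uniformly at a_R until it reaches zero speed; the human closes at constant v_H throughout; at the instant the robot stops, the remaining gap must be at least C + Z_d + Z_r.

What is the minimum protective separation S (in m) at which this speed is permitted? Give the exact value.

S_min = 15973/8000 m = 1.9966 m

T_s = v_R/a_R = (37/20)/2 = 0.9250 s
robot in T_r: 1.8500·0.0400 = 0.0740 m
robot covers 1.8500·0.9250 − ½·2.0000·0.9250² = 0.8556 m while stopping
person approaches 0.8000·(0.0400+0.9250) = 0.7720 m
margins: 0.2500+0.0250+0.0200 = 0.2950 m
S_min ≈ 0.0740+0.8556+0.7720+0.2950  ⇒  S_min = 15973/8000 m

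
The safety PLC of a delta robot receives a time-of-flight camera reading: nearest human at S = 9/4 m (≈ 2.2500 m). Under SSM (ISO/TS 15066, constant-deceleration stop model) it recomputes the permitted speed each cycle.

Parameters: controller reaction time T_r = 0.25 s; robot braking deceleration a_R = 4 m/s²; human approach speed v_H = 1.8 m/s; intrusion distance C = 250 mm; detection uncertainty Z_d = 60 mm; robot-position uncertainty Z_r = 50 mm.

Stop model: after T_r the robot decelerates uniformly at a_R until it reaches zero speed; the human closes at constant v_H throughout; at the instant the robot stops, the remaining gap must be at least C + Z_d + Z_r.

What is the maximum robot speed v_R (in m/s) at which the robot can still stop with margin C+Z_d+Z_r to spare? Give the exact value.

v_R_max = 8/5 m/s = 1.6000 m/s

collect terms ⇒ (1/8)·v_R² + (7/10)·v_R + (-36/25) = 0
  disc = (7/10)² − 4·(1/8)·(-36/25) = 121/100 ; √disc = 11/10
  v_R = (−(7/10) + 11/10) / (2·(1/8)) = 8/5 m/s
check:
T_s = v_R/a_R = (8/5)/4 = 0.4000 s
robot covers v_R·T_r = 1.6000·0.2500 = 0.4000 m before braking
robot under decel: 1.6000²/(2·4.0000) = 0.3200 m
human closes 1.8000·0.6500 = 1.1700 m
margins: 0.2500+0.0600+0.0500 = 0.3600 m
sum ≈ 0.4000+0.3200+1.1700+0.3600 ≈ 2.2500 m = S ✓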